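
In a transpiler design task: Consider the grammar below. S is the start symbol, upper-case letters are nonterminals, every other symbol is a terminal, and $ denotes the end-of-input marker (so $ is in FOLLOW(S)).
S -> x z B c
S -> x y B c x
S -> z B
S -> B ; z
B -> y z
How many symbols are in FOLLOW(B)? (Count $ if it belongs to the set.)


S is the start symbol and does not occur in any rule body, so FOLLOW(S) = {$}.
Examining every occurrence of B in a rule body:
  S -> x z B c : B is followed by terminal 'c' -> add 'c'
  S -> x y B c x : B is followed by terminal 'c' -> add 'c' (already in the set)
  S -> z B : B is at the right end -> add FOLLOW(S) = {$}
  S -> B ; z : B is followed by terminal ';' -> add ';'
  B -> y z : B does not occur in the body -> contributes nothing
FOLLOW(B) = {;, c, $}
Count: 3

3


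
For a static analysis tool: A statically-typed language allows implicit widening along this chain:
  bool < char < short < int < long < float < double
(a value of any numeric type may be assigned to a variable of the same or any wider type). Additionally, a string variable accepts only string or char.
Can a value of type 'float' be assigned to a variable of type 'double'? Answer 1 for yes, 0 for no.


Target variable type: double
Source value type: float
Numeric ranks: float=5, double=6
Widening allowed iff rank(source) <= rank(target): 5 <= 6? Yes
Result: 1

1


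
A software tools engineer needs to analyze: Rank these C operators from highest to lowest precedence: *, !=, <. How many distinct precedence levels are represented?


Looking up precedence for each operator:
  * -> precedence 6
  != -> precedence 3
  < -> precedence 4
Sorted highest to lowest: *, <, !=
Distinct precedence values: [6, 4, 3]
Number of distinct levels: 3

3


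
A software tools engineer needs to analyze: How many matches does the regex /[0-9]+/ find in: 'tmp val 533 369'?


Pattern: /[0-9]+/ (int literals)
Input: 'tmp val 533 369'
Scanning for matches:
  Match 1: '533'
  Match 2: '369'
Total matches: 2

2


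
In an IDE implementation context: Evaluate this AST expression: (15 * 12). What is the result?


Expression: (15 * 12)
Evaluating step by step:
  15 * 12 = 180
Result: 180

180


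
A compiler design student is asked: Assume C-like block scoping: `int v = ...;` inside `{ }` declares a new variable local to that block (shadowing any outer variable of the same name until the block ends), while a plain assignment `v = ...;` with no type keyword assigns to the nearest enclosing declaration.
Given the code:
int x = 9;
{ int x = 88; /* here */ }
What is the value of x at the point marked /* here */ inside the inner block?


Analyzing scoping rules:
Outer scope: declares x = 9
Inner block: 'int x = 88;' declares a NEW x that shadows the outer one
Inside the block the inner declaration is in scope -> 88
Result: 88

88


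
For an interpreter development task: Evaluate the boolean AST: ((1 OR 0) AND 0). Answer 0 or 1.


Step 1: Evaluate inner node
  1 OR 0 = 1
Step 2: Evaluate root node
  1 AND 0 = 0

0


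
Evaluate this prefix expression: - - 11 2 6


Parsing prefix expression: - - 11 2 6
Step 1: Innermost operation '- 11 2'
  11 - 2 = 9
Step 2: Outer operation '- [9] 6'
  9 - 6 = 3

3


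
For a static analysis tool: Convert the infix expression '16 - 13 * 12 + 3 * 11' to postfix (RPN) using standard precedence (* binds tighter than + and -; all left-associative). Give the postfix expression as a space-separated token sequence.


Applying the shunting-yard algorithm:
  Operand 16 -> output
  Push '-' onto operator stack -> op-stack: [-]
  Operand 13 -> output
  Push '*' onto operator stack -> op-stack: [-, *]
  Operand 12 -> output
  See '+' (prec 1); top '*' (prec 2) >= it -> pop '*' to output
  See '+' (prec 1); top '-' (prec 1) >= it -> pop '-' to output
  Push '+' onto operator stack -> op-stack: [+]
  Operand 3 -> output
  Push '*' onto operator stack -> op-stack: [+, *]
  Operand 11 -> output
  End of input: pop '*' to output
  End of input: pop '+' to output
Postfix result: 16 13 12 * - 3 11 * +

16 13 12 * - 3 11 * +


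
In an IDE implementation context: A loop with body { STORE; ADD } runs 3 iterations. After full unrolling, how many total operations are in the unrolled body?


Loop body operations: STORE, ADD (2 ops per iteration)
Unrolling 3 iterations:
  Iteration 1: STORE, ADD (2 ops)
  Iteration 2: STORE, ADD (2 ops)
  Iteration 3: STORE, ADD (2 ops)
Total: 3 iterations * 2 ops/iter = 6 operations

6


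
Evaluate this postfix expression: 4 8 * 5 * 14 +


Processing tokens left to right:
Push 4, Push 8
Pop 4 and 8, compute 4 * 8 = 32, push 32
Push 5
Pop 32 and 5, compute 32 * 5 = 160, push 160
Push 14
Pop 160 and 14, compute 160 + 14 = 174, push 174
Stack result: 174

174


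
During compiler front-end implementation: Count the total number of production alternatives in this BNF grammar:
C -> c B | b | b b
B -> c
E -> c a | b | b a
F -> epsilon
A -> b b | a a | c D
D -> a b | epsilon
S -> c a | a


Counting alternatives per rule:
  C: 3 alternative(s)
  B: 1 alternative(s)
  E: 3 alternative(s)
  F: 1 alternative(s)
  A: 3 alternative(s)
  D: 2 alternative(s)
  S: 2 alternative(s)
Sum: 3 + 1 + 3 + 1 + 3 + 2 + 2 = 15

15


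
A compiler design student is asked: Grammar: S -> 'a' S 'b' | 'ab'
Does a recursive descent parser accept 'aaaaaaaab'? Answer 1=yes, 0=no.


Grammar accepts strings of the form a^n b^n (n >= 1)
Word: 'aaaaaaaab'
Counting: 8 a's and 1 b's
Check: 8 == 1? No
Mismatch: a-count != b-count
Rejected

0


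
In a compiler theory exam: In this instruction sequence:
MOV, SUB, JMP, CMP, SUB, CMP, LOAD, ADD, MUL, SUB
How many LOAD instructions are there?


Scanning instruction sequence for LOAD:
  Position 1: MOV
  Position 2: SUB
  Position 3: JMP
  Position 4: CMP
  Position 5: SUB
  Position 6: CMP
  Position 7: LOAD <- MATCH
  Position 8: ADD
  Position 9: MUL
  Position 10: SUB
Matches at positions: [7]
Total LOAD count: 1

1


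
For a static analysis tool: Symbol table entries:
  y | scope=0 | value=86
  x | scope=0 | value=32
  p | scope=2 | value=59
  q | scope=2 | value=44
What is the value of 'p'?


Searching symbol table for 'p':
  y | scope=0 | value=86
  x | scope=0 | value=32
  p | scope=2 | value=59 <- MATCH
  q | scope=2 | value=44
Found 'p' at scope 2 with value 59

59


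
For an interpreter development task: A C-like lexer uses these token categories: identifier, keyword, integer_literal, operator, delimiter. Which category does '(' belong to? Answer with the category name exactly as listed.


Token: '('
Checking categories:
  identifier: no
  integer_literal: no
  operator: no
  keyword: no
  delimiter: YES
Category: delimiter

delimiter


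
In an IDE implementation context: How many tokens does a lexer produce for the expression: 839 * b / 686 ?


Scanning '839 * b / 686'
Token 1: '839' -> integer_literal
Token 2: '*' -> operator
Token 3: 'b' -> identifier
Token 4: '/' -> operator
Token 5: '686' -> integer_literal
Total tokens: 5

5


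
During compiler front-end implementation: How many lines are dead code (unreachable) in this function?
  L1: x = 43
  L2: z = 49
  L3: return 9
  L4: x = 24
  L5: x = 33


Analyzing control flow:
  L1: reachable (before return)
  L2: reachable (before return)
  L3: reachable (return statement)
  L4: DEAD (after return at L3)
  L5: DEAD (after return at L3)
Return at L3, total lines = 5
Dead lines: L4 through L5
Count: 2

2


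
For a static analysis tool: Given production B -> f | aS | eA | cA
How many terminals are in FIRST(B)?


Production: B -> f | aS | eA | cA
Examining each alternative for leading terminals:
  B -> f : first terminal = 'f'
  B -> aS : first terminal = 'a'
  B -> eA : first terminal = 'e'
  B -> cA : first terminal = 'c'
FIRST(B) = {a, c, e, f}
Count: 4

4


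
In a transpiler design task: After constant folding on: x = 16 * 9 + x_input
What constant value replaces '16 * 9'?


Identifying constant sub-expression:
  Original: x = 16 * 9 + x_input
  16 and 9 are both compile-time constants
  Evaluating: 16 * 9 = 144
  After folding: x = 144 + x_input

144


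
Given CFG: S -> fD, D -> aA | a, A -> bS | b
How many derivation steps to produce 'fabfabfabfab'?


Grammar: S -> fD, D -> aA | a, A -> bS | b
Deriving 'fabfabfabfab':
Step 1: S -> fD => fD
Step 2: D -> aA => faA
Step 3: A -> bS => fabS
Step 4: S -> fD => fabfD
Step 5: D -> aA => fabfaA
Step 6: A -> bS => fabfabS
Step 7: S -> fD => fabfabfD
Step 8: D -> aA => fabfabfaA
Step 9: A -> bS => fabfabfabS
Step 10: S -> fD => fabfabfabfD
Step 11: D -> aA => fabfabfabfaA
Step 12: A -> b => fabfabfabfab
Total derivation steps: 12

12


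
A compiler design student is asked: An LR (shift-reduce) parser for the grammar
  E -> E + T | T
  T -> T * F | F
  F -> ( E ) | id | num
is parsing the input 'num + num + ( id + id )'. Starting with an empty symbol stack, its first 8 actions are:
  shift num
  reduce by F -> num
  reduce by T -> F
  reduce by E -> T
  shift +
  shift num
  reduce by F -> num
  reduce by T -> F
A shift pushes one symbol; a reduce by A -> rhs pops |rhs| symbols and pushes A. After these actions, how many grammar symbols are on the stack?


Tracking the symbol stack through each action:
  Action 1: shift 'num' : push -> stack = [num] (size 1)
  Action 2: reduce by F -> num : pop 1, push F -> stack = [F] (size 1)
  Action 3: reduce by T -> F : pop 1, push T -> stack = [T] (size 1)
  Action 4: reduce by E -> T : pop 1, push E -> stack = [E] (size 1)
  Action 5: shift '+' : push -> stack = [E, +] (size 2)
  Action 6: shift 'num' : push -> stack = [E, +, num] (size 3)
  Action 7: reduce by F -> num : pop 1, push F -> stack = [E, +, F] (size 3)
  Action 8: reduce by T -> F : pop 1, push T -> stack = [E, +, T] (size 3)
Final stack size: 3

3


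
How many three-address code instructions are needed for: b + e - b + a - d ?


Expression: b + e - b + a - d
Generating three-address code (respecting * over +/- precedence):
  Instruction 1: t1 = b + e
  Instruction 2: t2 = t1 - b
  Instruction 3: t3 = t2 + a
  Instruction 4: t4 = t3 - d
Total instructions: 4

4


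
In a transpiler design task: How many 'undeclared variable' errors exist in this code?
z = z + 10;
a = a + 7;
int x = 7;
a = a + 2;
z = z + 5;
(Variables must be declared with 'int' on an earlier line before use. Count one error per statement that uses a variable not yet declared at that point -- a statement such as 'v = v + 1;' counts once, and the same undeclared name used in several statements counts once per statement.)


Scanning code line by line:
  Line 1: use 'z' -> ERROR (undeclared)
  Line 2: use 'a' -> ERROR (undeclared)
  Line 3: declare 'x' -> declared = ['x']
  Line 4: use 'a' -> ERROR (undeclared)
  Line 5: use 'z' -> ERROR (undeclared)
Total undeclared variable errors: 4

4


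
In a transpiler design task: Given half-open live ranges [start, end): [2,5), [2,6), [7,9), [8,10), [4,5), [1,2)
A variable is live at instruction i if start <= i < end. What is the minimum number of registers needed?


Live ranges:
  Var0: [2, 5)
  Var1: [2, 6)
  Var2: [7, 9)
  Var3: [8, 10)
  Var4: [4, 5)
  Var5: [1, 2)
Sweep-line events (position, delta, active):
  pos=1 start -> active=1
  pos=2 end -> active=0
  pos=2 start -> active=1
  pos=2 start -> active=2
  pos=4 start -> active=3
  pos=5 end -> active=2
  pos=5 end -> active=1
  pos=6 end -> active=0
  pos=7 start -> active=1
  pos=8 start -> active=2
  pos=9 end -> active=1
  pos=10 end -> active=0
Maximum simultaneous active: 3
Minimum registers needed: 3

3


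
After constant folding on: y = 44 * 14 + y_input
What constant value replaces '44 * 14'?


Identifying constant sub-expression:
  Original: y = 44 * 14 + y_input
  44 and 14 are both compile-time constants
  Evaluating: 44 * 14 = 616
  After folding: y = 616 + y_input

616


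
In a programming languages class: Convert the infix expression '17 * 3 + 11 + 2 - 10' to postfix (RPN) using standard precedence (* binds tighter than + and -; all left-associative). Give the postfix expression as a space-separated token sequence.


Applying the shunting-yard algorithm:
  Operand 17 -> output
  Push '*' onto operator stack -> op-stack: [*]
  Operand 3 -> output
  See '+' (prec 1); top '*' (prec 2) >= it -> pop '*' to output
  Push '+' onto operator stack -> op-stack: [+]
  Operand 11 -> output
  See '+' (prec 1); top '+' (prec 1) >= it -> pop '+' to output
  Push '+' onto operator stack -> op-stack: [+]
  Operand 2 -> output
  See '-' (prec 1); top '+' (prec 1) >= it -> pop '+' to output
  Push '-' onto operator stack -> op-stack: [-]
  Operand 10 -> output
  End of input: pop '-' to output
Postfix result: 17 3 * 11 + 2 + 10 -

17 3 * 11 + 2 + 10 -


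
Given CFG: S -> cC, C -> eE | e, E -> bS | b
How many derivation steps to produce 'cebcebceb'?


Grammar: S -> cC, C -> eE | e, E -> bS | b
Deriving 'cebcebceb':
Step 1: S -> cC => cC
Step 2: C -> eE => ceE
Step 3: E -> bS => cebS
Step 4: S -> cC => cebcC
Step 5: C -> eE => cebceE
Step 6: E -> bS => cebcebS
Step 7: S -> cC => cebcebcC
Step 8: C -> eE => cebcebceE
Step 9: E -> b => cebcebceb
Total derivation steps: 9

9


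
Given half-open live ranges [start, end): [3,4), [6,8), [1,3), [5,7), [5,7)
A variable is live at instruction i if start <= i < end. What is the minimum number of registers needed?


Live ranges:
  Var0: [3, 4)
  Var1: [6, 8)
  Var2: [1, 3)
  Var3: [5, 7)
  Var4: [5, 7)
Sweep-line events (position, delta, active):
  pos=1 start -> active=1
  pos=3 end -> active=0
  pos=3 start -> active=1
  pos=4 end -> active=0
  pos=5 start -> active=1
  pos=5 start -> active=2
  pos=6 start -> active=3
  pos=7 end -> active=2
  pos=7 end -> active=1
  pos=8 end -> active=0
Maximum simultaneous active: 3
Minimum registers needed: 3

3


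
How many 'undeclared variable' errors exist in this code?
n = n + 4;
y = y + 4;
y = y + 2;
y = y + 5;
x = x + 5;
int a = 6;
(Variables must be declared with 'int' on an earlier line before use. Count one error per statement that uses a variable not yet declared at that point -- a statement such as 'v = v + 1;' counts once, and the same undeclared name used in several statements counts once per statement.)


Scanning code line by line:
  Line 1: use 'n' -> ERROR (undeclared)
  Line 2: use 'y' -> ERROR (undeclared)
  Line 3: use 'y' -> ERROR (undeclared)
  Line 4: use 'y' -> ERROR (undeclared)
  Line 5: use 'x' -> ERROR (undeclared)
  Line 6: declare 'a' -> declared = ['a']
Total undeclared variable errors: 5

5


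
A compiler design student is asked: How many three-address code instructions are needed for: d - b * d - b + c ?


Expression: d - b * d - b + c
Generating three-address code (respecting * over +/- precedence):
  Instruction 1: t1 = b * d
  Instruction 2: t2 = d - t1
  Instruction 3: t3 = t2 - b
  Instruction 4: t4 = t3 + c
Total instructions: 4

4


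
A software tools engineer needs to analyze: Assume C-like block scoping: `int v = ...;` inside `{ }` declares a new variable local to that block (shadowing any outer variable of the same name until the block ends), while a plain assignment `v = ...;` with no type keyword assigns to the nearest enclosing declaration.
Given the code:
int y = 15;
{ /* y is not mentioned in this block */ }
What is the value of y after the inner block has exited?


Analyzing scoping rules:
Outer scope: declares y = 15
Inner block: y is neither redeclared nor assigned -> unchanged
After the block -> 15
Result: 15

15


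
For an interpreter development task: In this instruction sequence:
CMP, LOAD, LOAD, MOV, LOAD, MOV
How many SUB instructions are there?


Scanning instruction sequence for SUB:
  Position 1: CMP
  Position 2: LOAD
  Position 3: LOAD
  Position 4: MOV
  Position 5: LOAD
  Position 6: MOV
Matches at positions: []
Total SUB count: 0

0


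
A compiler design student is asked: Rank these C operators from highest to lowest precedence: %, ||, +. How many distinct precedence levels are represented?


Looking up precedence for each operator:
  % -> precedence 6
  || -> precedence 1
  + -> precedence 5
Sorted highest to lowest: %, +, ||
Distinct precedence values: [6, 5, 1]
Number of distinct levels: 3

3


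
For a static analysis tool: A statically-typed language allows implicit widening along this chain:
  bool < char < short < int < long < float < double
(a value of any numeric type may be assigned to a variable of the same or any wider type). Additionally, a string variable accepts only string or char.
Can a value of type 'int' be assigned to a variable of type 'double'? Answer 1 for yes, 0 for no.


Target variable type: double
Source value type: int
Numeric ranks: int=3, double=6
Widening allowed iff rank(source) <= rank(target): 3 <= 6? Yes
Result: 1

1


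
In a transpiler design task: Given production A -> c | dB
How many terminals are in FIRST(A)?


Production: A -> c | dB
Examining each alternative for leading terminals:
  A -> c : first terminal = 'c'
  A -> dB : first terminal = 'd'
FIRST(A) = {c, d}
Count: 2

2


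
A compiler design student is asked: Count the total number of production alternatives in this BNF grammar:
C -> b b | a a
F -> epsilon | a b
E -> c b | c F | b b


Counting alternatives per rule:
  C: 2 alternative(s)
  F: 2 alternative(s)
  E: 3 alternative(s)
Sum: 2 + 2 + 3 = 7

7


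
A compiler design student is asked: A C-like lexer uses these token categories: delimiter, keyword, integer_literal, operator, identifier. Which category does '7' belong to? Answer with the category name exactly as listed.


Token: '7'
Checking categories:
  identifier: no
  integer_literal: YES
  operator: no
  keyword: no
  delimiter: no
Category: integer_literal

integer_literal


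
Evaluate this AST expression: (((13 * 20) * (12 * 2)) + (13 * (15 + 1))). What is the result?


Expression: (((13 * 20) * (12 * 2)) + (13 * (15 + 1)))
Evaluating step by step:
  13 * 20 = 260
  12 * 2 = 24
  260 * 24 = 6240
  15 + 1 = 16
  13 * 16 = 208
  6240 + 208 = 6448
Result: 6448

6448


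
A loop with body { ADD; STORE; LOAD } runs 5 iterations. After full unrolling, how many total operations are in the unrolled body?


Loop body operations: ADD, STORE, LOAD (3 ops per iteration)
Unrolling 5 iterations:
  Iteration 1: ADD, STORE, LOAD (3 ops)
  Iteration 2: ADD, STORE, LOAD (3 ops)
  Iteration 3: ADD, STORE, LOAD (3 ops)
  Iteration 4: ADD, STORE, LOAD (3 ops)
  Iteration 5: ADD, STORE, LOAD (3 ops)
Total: 5 iterations * 3 ops/iter = 15 operations

15


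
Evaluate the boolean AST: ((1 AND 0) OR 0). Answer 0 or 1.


Step 1: Evaluate inner node
  1 AND 0 = 0
Step 2: Evaluate root node
  0 OR 0 = 0

0


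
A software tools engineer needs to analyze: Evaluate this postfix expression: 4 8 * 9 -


Processing tokens left to right:
Push 4, Push 8
Pop 4 and 8, compute 4 * 8 = 32, push 32
Push 9
Pop 32 and 9, compute 32 - 9 = 23, push 23
Stack result: 23

23


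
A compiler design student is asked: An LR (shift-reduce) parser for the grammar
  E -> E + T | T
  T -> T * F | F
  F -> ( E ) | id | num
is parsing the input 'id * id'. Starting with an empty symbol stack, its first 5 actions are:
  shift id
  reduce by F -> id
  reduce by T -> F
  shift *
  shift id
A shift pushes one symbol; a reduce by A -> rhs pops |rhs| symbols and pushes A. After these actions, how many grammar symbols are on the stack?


Tracking the symbol stack through each action:
  Action 1: shift 'id' : push -> stack = [id] (size 1)
  Action 2: reduce by F -> id : pop 1, push F -> stack = [F] (size 1)
  Action 3: reduce by T -> F : pop 1, push T -> stack = [T] (size 1)
  Action 4: shift '*' : push -> stack = [T, *] (size 2)
  Action 5: shift 'id' : push -> stack = [T, *, id] (size 3)
Final stack size: 3

3


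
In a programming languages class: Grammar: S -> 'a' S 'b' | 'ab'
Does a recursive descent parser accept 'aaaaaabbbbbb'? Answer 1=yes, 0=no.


Grammar accepts strings of the form a^n b^n (n >= 1)
Word: 'aaaaaabbbbbb'
Counting: 6 a's and 6 b's
Check: 6 == 6? Yes
Derivation (S -> aSb applied 5 time(s), then S -> ab): S => aSb => aaSbb => aaaSbbb => aaaaSbbbb => aaaaaSbbbbb => aaaaaabbbbbb
Accepted

1


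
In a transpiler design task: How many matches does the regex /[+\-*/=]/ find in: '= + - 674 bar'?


Pattern: /[+\-*/=]/ (operators)
Input: '= + - 674 bar'
Scanning for matches:
  Match 1: '='
  Match 2: '+'
  Match 3: '-'
Total matches: 3

3


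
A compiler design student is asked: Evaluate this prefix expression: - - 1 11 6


Parsing prefix expression: - - 1 11 6
Step 1: Innermost operation '- 1 11'
  1 - 11 = -10
Step 2: Outer operation '- [-10] 6'
  -10 - 6 = -16

-16


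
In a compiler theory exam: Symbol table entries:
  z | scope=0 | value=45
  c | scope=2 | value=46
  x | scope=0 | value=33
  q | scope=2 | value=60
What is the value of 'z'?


Searching symbol table for 'z':
  z | scope=0 | value=45 <- MATCH
  c | scope=2 | value=46
  x | scope=0 | value=33
  q | scope=2 | value=60
Found 'z' at scope 0 with value 45

45


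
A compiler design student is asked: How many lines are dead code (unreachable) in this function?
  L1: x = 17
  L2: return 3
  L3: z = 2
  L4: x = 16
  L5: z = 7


Analyzing control flow:
  L1: reachable (before return)
  L2: reachable (return statement)
  L3: DEAD (after return at L2)
  L4: DEAD (after return at L2)
  L5: DEAD (after return at L2)
Return at L2, total lines = 5
Dead lines: L3 through L5
Count: 3

3


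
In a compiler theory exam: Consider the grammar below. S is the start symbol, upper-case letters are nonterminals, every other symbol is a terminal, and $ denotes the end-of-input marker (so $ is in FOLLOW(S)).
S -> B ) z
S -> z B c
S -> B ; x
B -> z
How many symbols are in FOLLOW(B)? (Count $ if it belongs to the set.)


S is the start symbol and does not occur in any rule body, so FOLLOW(S) = {$}.
Examining every occurrence of B in a rule body:
  S -> B ) z : B is followed by terminal ')' -> add ')'
  S -> z B c : B is followed by terminal 'c' -> add 'c'
  S -> B ; x : B is followed by terminal ';' -> add ';'
  B -> z : B does not occur in the body -> contributes nothing
FOLLOW(B) = {), ;, c}
Count: 3

3


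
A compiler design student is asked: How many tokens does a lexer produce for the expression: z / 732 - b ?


Scanning 'z / 732 - b'
Token 1: 'z' -> identifier
Token 2: '/' -> operator
Token 3: '732' -> integer_literal
Token 4: '-' -> operator
Token 5: 'b' -> identifier
Total tokens: 5

5


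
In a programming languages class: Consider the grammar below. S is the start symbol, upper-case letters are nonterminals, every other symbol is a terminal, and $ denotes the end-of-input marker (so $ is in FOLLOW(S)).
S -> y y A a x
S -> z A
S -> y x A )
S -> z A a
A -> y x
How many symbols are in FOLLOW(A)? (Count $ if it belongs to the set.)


S is the start symbol and does not occur in any rule body, so FOLLOW(S) = {$}.
Examining every occurrence of A in a rule body:
  S -> y y A a x : A is followed by terminal 'a' -> add 'a'
  S -> z A : A is at the right end -> add FOLLOW(S) = {$}
  S -> y x A ) : A is followed by terminal ')' -> add ')'
  S -> z A a : A is followed by terminal 'a' -> add 'a' (already in the set)
  A -> y x : A does not occur in the body -> contributes nothing
FOLLOW(A) = {), a, $}
Count: 3

3


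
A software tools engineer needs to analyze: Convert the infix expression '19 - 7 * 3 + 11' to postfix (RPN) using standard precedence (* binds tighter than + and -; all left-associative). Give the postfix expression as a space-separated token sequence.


Applying the shunting-yard algorithm:
  Operand 19 -> output
  Push '-' onto operator stack -> op-stack: [-]
  Operand 7 -> output
  Push '*' onto operator stack -> op-stack: [-, *]
  Operand 3 -> output
  See '+' (prec 1); top '*' (prec 2) >= it -> pop '*' to output
  See '+' (prec 1); top '-' (prec 1) >= it -> pop '-' to output
  Push '+' onto operator stack -> op-stack: [+]
  Operand 11 -> output
  End of input: pop '+' to output
Postfix result: 19 7 3 * - 11 +

19 7 3 * - 11 +


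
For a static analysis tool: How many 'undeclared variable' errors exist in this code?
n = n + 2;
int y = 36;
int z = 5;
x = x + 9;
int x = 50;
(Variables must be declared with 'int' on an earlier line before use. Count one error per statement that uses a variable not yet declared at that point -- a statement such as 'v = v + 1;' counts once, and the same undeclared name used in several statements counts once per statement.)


Scanning code line by line:
  Line 1: use 'n' -> ERROR (undeclared)
  Line 2: declare 'y' -> declared = ['y']
  Line 3: declare 'z' -> declared = ['y', 'z']
  Line 4: use 'x' -> ERROR (undeclared)
  Line 5: declare 'x' -> declared = ['x', 'y', 'z']
Total undeclared variable errors: 2

2


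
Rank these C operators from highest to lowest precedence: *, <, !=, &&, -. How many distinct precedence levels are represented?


Looking up precedence for each operator:
  * -> precedence 6
  < -> precedence 4
  != -> precedence 3
  && -> precedence 2
  - -> precedence 5
Sorted highest to lowest: *, -, <, !=, &&
Distinct precedence values: [6, 5, 4, 3, 2]
Number of distinct levels: 5

5


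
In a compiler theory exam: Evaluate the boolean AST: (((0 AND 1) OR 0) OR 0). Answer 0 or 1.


Step 1: Evaluate inner node
  0 AND 1 = 0
Step 2: Evaluate next node
  0 OR 0 = 0
Step 3: Evaluate root node
  0 OR 0 = 0

0


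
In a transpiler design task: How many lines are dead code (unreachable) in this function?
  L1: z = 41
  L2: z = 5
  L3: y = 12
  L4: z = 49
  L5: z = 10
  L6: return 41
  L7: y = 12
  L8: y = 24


Analyzing control flow:
  L1: reachable (before return)
  L2: reachable (before return)
  L3: reachable (before return)
  L4: reachable (before return)
  L5: reachable (before return)
  L6: reachable (return statement)
  L7: DEAD (after return at L6)
  L8: DEAD (after return at L6)
Return at L6, total lines = 8
Dead lines: L7 through L8
Count: 2

2


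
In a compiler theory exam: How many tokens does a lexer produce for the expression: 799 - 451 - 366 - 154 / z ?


Scanning '799 - 451 - 366 - 154 / z'
Token 1: '799' -> integer_literal
Token 2: '-' -> operator
Token 3: '451' -> integer_literal
Token 4: '-' -> operator
Token 5: '366' -> integer_literal
Token 6: '-' -> operator
Token 7: '154' -> integer_literal
Token 8: '/' -> operator
Token 9: 'z' -> identifier
Total tokens: 9

9


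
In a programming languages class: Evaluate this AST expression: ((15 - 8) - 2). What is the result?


Expression: ((15 - 8) - 2)
Evaluating step by step:
  15 - 8 = 7
  7 - 2 = 5
Result: 5

5


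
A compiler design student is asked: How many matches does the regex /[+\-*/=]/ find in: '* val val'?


Pattern: /[+\-*/=]/ (operators)
Input: '* val val'
Scanning for matches:
  Match 1: '*'
Total matches: 1

1


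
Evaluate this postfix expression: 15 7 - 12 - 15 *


Processing tokens left to right:
Push 15, Push 7
Pop 15 and 7, compute 15 - 7 = 8, push 8
Push 12
Pop 8 and 12, compute 8 - 12 = -4, push -4
Push 15
Pop -4 and 15, compute -4 * 15 = -60, push -60
Stack result: -60

-60


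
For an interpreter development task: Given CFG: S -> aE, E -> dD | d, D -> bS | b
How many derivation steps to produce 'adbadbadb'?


Grammar: S -> aE, E -> dD | d, D -> bS | b
Deriving 'adbadbadb':
Step 1: S -> aE => aE
Step 2: E -> dD => adD
Step 3: D -> bS => adbS
Step 4: S -> aE => adbaE
Step 5: E -> dD => adbadD
Step 6: D -> bS => adbadbS
Step 7: S -> aE => adbadbaE
Step 8: E -> dD => adbadbadD
Step 9: D -> b => adbadbadb
Total derivation steps: 9

9


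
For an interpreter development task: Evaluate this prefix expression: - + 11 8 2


Parsing prefix expression: - + 11 8 2
Step 1: Innermost operation '+ 11 8'
  11 + 8 = 19
Step 2: Outer operation '- [19] 2'
  19 - 2 = 17

17


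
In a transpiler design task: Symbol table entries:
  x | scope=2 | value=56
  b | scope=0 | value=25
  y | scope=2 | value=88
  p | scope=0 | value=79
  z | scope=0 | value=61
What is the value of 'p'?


Searching symbol table for 'p':
  x | scope=2 | value=56
  b | scope=0 | value=25
  y | scope=2 | value=88
  p | scope=0 | value=79 <- MATCH
  z | scope=0 | value=61
Found 'p' at scope 0 with value 79

79


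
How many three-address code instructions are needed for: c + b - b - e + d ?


Expression: c + b - b - e + d
Generating three-address code (respecting * over +/- precedence):
  Instruction 1: t1 = c + b
  Instruction 2: t2 = t1 - b
  Instruction 3: t3 = t2 - e
  Instruction 4: t4 = t3 + d
Total instructions: 4

4


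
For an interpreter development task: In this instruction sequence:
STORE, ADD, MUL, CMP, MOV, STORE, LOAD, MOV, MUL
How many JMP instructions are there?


Scanning instruction sequence for JMP:
  Position 1: STORE
  Position 2: ADD
  Position 3: MUL
  Position 4: CMP
  Position 5: MOV
  Position 6: STORE
  Position 7: LOAD
  Position 8: MOV
  Position 9: MUL
Matches at positions: []
Total JMP count: 0

0


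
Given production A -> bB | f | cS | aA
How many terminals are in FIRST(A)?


Production: A -> bB | f | cS | aA
Examining each alternative for leading terminals:
  A -> bB : first terminal = 'b'
  A -> f : first terminal = 'f'
  A -> cS : first terminal = 'c'
  A -> aA : first terminal = 'a'
FIRST(A) = {a, b, c, f}
Count: 4

4


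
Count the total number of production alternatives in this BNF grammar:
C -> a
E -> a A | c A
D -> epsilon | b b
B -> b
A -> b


Counting alternatives per rule:
  C: 1 alternative(s)
  E: 2 alternative(s)
  D: 2 alternative(s)
  B: 1 alternative(s)
  A: 1 alternative(s)
Sum: 1 + 2 + 2 + 1 + 1 = 7

7


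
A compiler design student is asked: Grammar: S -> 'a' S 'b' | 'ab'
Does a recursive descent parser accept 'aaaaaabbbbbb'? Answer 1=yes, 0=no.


Grammar accepts strings of the form a^n b^n (n >= 1)
Word: 'aaaaaabbbbbb'
Counting: 6 a's and 6 b's
Check: 6 == 6? Yes
Derivation (S -> aSb applied 5 time(s), then S -> ab): S => aSb => aaSbb => aaaSbbb => aaaaSbbbb => aaaaaSbbbbb => aaaaaabbbbbb
Accepted

1


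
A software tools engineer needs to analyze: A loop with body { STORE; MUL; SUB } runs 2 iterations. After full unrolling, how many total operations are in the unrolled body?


Loop body operations: STORE, MUL, SUB (3 ops per iteration)
Unrolling 2 iterations:
  Iteration 1: STORE, MUL, SUB (3 ops)
  Iteration 2: STORE, MUL, SUB (3 ops)
Total: 2 iterations * 3 ops/iter = 6 operations

6


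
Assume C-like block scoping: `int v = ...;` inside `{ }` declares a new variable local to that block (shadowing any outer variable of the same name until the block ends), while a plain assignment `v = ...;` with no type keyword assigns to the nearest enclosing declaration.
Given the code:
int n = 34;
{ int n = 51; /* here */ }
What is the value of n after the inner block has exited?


Analyzing scoping rules:
Outer scope: declares n = 34
Inner block: 'int n = 51;' declares a NEW n that shadows the outer one
When the block exits the inner n goes out of scope; the outer n was never modified -> 34
Result: 34

34


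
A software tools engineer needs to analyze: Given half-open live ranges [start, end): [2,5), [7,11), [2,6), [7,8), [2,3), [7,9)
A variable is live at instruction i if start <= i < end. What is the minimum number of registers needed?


Live ranges:
  Var0: [2, 5)
  Var1: [7, 11)
  Var2: [2, 6)
  Var3: [7, 8)
  Var4: [2, 3)
  Var5: [7, 9)
Sweep-line events (position, delta, active):
  pos=2 start -> active=1
  pos=2 start -> active=2
  pos=2 start -> active=3
  pos=3 end -> active=2
  pos=5 end -> active=1
  pos=6 end -> active=0
  pos=7 start -> active=1
  pos=7 start -> active=2
  pos=7 start -> active=3
  pos=8 end -> active=2
  pos=9 end -> active=1
  pos=11 end -> active=0
Maximum simultaneous active: 3
Minimum registers needed: 3

3


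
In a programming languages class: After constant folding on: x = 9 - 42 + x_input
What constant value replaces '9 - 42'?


Identifying constant sub-expression:
  Original: x = 9 - 42 + x_input
  9 and 42 are both compile-time constants
  Evaluating: 9 - 42 = -33
  After folding: x = -33 + x_input

-33


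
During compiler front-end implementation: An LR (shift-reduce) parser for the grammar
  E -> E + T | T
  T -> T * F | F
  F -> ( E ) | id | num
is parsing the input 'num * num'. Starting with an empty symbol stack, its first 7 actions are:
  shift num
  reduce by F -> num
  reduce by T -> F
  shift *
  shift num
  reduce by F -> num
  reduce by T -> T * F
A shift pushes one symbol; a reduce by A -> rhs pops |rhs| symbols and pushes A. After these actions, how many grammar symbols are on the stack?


Tracking the symbol stack through each action:
  Action 1: shift 'num' : push -> stack = [num] (size 1)
  Action 2: reduce by F -> num : pop 1, push F -> stack = [F] (size 1)
  Action 3: reduce by T -> F : pop 1, push T -> stack = [T] (size 1)
  Action 4: shift '*' : push -> stack = [T, *] (size 2)
  Action 5: shift 'num' : push -> stack = [T, *, num] (size 3)
  Action 6: reduce by F -> num : pop 1, push F -> stack = [T, *, F] (size 3)
  Action 7: reduce by T -> T * F : pop 3, push T -> stack = [T] (size 1)
Final stack size: 1

1


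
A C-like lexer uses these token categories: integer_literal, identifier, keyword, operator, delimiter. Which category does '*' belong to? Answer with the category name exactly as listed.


Token: '*'
Checking categories:
  identifier: no
  integer_literal: no
  operator: YES
  keyword: no
  delimiter: no
Category: operator

operator


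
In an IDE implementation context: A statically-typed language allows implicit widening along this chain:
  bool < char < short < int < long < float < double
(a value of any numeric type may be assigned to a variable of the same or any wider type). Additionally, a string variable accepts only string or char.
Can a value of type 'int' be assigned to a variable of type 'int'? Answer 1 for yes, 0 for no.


Target variable type: int
Source value type: int
Numeric ranks: int=3, int=3
Widening allowed iff rank(source) <= rank(target): 3 <= 3? Yes
Result: 1

1


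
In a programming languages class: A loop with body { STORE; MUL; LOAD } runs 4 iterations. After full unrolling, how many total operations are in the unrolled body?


Loop body operations: STORE, MUL, LOAD (3 ops per iteration)
Unrolling 4 iterations:
  Iteration 1: STORE, MUL, LOAD (3 ops)
  Iteration 2: STORE, MUL, LOAD (3 ops)
  Iteration 3: STORE, MUL, LOAD (3 ops)
  Iteration 4: STORE, MUL, LOAD (3 ops)
Total: 4 iterations * 3 ops/iter = 12 operations

12


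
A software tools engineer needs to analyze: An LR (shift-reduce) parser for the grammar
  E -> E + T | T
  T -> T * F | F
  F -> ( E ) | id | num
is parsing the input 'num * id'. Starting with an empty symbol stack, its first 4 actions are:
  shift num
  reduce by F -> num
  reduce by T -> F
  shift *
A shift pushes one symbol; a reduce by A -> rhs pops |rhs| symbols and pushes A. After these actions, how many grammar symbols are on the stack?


Tracking the symbol stack through each action:
  Action 1: shift 'num' : push -> stack = [num] (size 1)
  Action 2: reduce by F -> num : pop 1, push F -> stack = [F] (size 1)
  Action 3: reduce by T -> F : pop 1, push T -> stack = [T] (size 1)
  Action 4: shift '*' : push -> stack = [T, *] (size 2)
Final stack size: 2

2


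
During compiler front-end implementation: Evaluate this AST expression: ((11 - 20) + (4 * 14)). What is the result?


Expression: ((11 - 20) + (4 * 14))
Evaluating step by step:
  11 - 20 = -9
  4 * 14 = 56
  -9 + 56 = 47
Result: 47

47


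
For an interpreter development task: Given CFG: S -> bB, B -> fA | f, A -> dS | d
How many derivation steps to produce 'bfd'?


Grammar: S -> bB, B -> fA | f, A -> dS | d
Deriving 'bfd':
Step 1: S -> bB => bB
Step 2: B -> fA => bfA
Step 3: A -> d => bfd
Total derivation steps: 3

3


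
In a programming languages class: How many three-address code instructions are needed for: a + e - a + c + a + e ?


Expression: a + e - a + c + a + e
Generating three-address code (respecting * over +/- precedence):
  Instruction 1: t1 = a + e
  Instruction 2: t2 = t1 - a
  Instruction 3: t3 = t2 + c
  Instruction 4: t4 = t3 + a
  Instruction 5: t5 = t4 + e
Total instructions: 5

5


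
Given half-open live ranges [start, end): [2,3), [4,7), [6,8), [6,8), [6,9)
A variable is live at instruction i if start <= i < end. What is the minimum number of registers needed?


Live ranges:
  Var0: [2, 3)
  Var1: [4, 7)
  Var2: [6, 8)
  Var3: [6, 8)
  Var4: [6, 9)
Sweep-line events (position, delta, active):
  pos=2 start -> active=1
  pos=3 end -> active=0
  pos=4 start -> active=1
  pos=6 start -> active=2
  pos=6 start -> active=3
  pos=6 start -> active=4
  pos=7 end -> active=3
  pos=8 end -> active=2
  pos=8 end -> active=1
  pos=9 end -> active=0
Maximum simultaneous active: 4
Minimum registers needed: 4

4


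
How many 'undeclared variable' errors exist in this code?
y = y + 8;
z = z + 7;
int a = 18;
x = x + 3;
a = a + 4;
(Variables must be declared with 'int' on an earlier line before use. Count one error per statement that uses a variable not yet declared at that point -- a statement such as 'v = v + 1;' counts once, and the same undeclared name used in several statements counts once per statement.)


Scanning code line by line:
  Line 1: use 'y' -> ERROR (undeclared)
  Line 2: use 'z' -> ERROR (undeclared)
  Line 3: declare 'a' -> declared = ['a']
  Line 4: use 'x' -> ERROR (undeclared)
  Line 5: use 'a' -> OK (declared)
Total undeclared variable errors: 3

3


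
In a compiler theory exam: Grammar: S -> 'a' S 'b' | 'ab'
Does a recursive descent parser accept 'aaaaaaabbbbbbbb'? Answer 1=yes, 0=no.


Grammar accepts strings of the form a^n b^n (n >= 1)
Word: 'aaaaaaabbbbbbbb'
Counting: 7 a's and 8 b's
Check: 7 == 8? No
Mismatch: a-count != b-count
Rejected

0


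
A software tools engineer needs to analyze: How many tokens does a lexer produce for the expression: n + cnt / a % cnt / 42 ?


Scanning 'n + cnt / a % cnt / 42'
Token 1: 'n' -> identifier
Token 2: '+' -> operator
Token 3: 'cnt' -> identifier
Token 4: '/' -> operator
Token 5: 'a' -> identifier
Token 6: '%' -> operator
Token 7: 'cnt' -> identifier
Token 8: '/' -> operator
Token 9: '42' -> integer_literal
Total tokens: 9

9


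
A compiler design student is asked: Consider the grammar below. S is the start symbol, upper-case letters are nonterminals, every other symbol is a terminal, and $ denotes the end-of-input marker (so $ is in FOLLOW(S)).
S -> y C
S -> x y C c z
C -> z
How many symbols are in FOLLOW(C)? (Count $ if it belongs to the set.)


S is the start symbol and does not occur in any rule body, so FOLLOW(S) = {$}.
Examining every occurrence of C in a rule body:
  S -> y C : C is at the right end -> add FOLLOW(S) = {$}
  S -> x y C c z : C is followed by terminal 'c' -> add 'c'
  C -> z : C does not occur in the body -> contributes nothing
FOLLOW(C) = {c, $}
Count: 2

2


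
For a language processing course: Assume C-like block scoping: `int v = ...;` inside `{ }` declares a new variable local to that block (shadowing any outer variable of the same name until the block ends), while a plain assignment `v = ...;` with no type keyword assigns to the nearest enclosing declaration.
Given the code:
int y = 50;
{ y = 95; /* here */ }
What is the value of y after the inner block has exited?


Analyzing scoping rules:
Outer scope: declares y = 50
Inner block: 'y = 95;' has no type keyword, so it is an assignment to the outer y (no shadowing)
The assignment changed the outer variable itself, so the new value persists after the block -> 95
Result: 95

95


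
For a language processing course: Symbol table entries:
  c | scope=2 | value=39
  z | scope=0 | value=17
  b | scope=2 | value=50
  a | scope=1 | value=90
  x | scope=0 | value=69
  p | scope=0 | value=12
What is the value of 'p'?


Searching symbol table for 'p':
  c | scope=2 | value=39
  z | scope=0 | value=17
  b | scope=2 | value=50
  a | scope=1 | value=90
  x | scope=0 | value=69
  p | scope=0 | value=12 <- MATCH
Found 'p' at scope 0 with value 12

12
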